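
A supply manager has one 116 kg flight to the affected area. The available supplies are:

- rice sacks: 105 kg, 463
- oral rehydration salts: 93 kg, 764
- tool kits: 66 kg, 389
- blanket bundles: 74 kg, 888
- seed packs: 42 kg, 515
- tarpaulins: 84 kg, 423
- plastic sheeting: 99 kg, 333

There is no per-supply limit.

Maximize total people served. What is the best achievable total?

Ranking by ratio (people served/kg): seed packs 12.26, blanket bundles 12.00, oral rehydration salts 8.22, tool kits 5.89.
Taking the top-ratio supplies first gives 2×seed packs for 1030 (84 kg).
The 42 kg tied up in seed packs is better spent on blanket bundles — total rises to 1403 (116 kg).
That's the maximum — no swap from here does better than 1403.

1403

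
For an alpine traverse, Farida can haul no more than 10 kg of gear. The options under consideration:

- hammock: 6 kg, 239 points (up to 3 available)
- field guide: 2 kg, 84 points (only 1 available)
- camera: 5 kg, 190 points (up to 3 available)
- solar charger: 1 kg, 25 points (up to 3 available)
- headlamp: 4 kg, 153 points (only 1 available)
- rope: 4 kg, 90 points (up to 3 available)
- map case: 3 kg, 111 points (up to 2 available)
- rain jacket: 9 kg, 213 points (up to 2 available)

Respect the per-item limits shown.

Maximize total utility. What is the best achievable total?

392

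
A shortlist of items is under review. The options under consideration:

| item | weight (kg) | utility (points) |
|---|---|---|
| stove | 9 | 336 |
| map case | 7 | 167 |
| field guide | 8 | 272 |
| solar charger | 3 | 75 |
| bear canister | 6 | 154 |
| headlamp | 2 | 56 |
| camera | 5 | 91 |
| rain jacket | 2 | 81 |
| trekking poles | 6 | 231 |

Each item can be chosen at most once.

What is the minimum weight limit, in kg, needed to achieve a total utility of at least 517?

Look for the lowest-weight combination reaching 517.
stove + trekking poles reaches 567 using 15 kg.
Any bundle with less than 15 kg falls short of 517.

15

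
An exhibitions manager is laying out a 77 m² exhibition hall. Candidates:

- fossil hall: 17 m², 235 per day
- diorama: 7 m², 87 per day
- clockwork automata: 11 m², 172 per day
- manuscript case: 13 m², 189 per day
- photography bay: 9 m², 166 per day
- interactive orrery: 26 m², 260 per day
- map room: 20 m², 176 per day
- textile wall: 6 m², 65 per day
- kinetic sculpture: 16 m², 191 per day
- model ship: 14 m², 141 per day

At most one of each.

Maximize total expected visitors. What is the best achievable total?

1055

By expected visitors per m²: photography bay 18.44, clockwork automata 15.64, manuscript case 14.54, fossil hall 13.82 lead.
Taking the top-ratio exhibits first gives fossil hall + diorama + clockwork automata + manuscript case + photography bay + kinetic sculpture for 1040 (73 m²).
Dropping kinetic sculpture frees 16 m²; slotting in textile wall + model ship (20 m²) lifts the total to 1055 at 77 m².
No other feasible combination exceeds 1055.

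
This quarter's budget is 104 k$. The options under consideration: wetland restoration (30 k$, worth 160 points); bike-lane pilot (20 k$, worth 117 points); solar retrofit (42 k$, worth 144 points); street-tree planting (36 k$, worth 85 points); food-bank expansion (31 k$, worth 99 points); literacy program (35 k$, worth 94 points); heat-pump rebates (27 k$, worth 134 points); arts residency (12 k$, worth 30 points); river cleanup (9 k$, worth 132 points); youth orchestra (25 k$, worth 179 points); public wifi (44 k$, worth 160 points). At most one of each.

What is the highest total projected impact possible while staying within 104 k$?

635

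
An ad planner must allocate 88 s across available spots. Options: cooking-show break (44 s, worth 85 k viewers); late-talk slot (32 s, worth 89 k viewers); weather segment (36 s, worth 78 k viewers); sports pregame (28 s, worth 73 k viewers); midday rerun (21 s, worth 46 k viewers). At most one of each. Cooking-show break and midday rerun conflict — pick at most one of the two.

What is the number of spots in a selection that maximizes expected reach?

3

Optimal total is 208.
For example late-talk slot + sports pregame + midday rerun achieves it, using 81 s.
Every optimal selection uses 3 spots.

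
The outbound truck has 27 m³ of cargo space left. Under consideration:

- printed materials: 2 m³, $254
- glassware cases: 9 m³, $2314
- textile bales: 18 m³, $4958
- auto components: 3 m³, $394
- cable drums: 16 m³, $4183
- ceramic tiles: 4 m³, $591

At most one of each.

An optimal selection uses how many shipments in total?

2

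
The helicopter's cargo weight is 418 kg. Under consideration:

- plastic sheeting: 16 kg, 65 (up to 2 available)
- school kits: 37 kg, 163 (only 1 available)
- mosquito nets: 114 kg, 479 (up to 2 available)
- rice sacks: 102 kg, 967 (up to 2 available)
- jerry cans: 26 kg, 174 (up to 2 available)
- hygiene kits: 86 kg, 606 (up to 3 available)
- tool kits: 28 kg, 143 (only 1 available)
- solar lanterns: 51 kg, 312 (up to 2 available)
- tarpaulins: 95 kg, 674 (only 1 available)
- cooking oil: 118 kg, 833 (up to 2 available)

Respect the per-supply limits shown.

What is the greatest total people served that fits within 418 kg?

3441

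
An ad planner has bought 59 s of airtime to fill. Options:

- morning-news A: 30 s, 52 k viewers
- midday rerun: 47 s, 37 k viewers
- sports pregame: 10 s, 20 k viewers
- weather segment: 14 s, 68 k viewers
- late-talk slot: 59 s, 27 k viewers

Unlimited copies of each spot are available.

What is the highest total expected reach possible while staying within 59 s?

272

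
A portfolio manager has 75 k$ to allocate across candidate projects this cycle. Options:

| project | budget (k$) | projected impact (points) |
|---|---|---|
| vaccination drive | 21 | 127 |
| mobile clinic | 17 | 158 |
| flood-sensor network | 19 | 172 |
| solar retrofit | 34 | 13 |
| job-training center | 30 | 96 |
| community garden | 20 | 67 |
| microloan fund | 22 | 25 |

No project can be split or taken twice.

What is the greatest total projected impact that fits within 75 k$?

457

By projected impact per k$: mobile clinic 9.29, flood-sensor network 9.05, vaccination drive 6.05, community garden 3.35 lead.
Vaccination drive + mobile clinic + flood-sensor network uses 57 of the 75 k$ and totals 457.
The closest alternative, mobile clinic + flood-sensor network + job-training center, reaches only 426.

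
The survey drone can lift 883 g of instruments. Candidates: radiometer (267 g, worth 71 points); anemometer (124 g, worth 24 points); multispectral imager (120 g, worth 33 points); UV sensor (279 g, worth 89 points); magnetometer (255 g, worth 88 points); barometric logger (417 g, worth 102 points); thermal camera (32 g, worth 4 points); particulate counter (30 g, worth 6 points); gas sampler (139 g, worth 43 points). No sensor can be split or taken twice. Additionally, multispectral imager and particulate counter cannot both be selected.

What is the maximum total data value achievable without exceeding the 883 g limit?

258

Radiometer + UV sensor + magnetometer + thermal camera + particulate counter uses 863 of the 883 g and totals 258.
Runner-up multispectral imager + UV sensor + magnetometer + thermal camera + gas sampler tops out at 257.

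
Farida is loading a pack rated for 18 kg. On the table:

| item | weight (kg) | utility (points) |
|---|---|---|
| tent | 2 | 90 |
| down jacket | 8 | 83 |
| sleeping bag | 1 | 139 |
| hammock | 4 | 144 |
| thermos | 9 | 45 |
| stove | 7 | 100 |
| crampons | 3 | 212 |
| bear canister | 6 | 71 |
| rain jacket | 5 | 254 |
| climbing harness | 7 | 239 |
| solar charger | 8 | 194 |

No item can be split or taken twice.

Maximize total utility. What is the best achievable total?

By utility per kg: sleeping bag 139.00, crampons 70.67, rain jacket 50.80, tent 45.00 lead.
Filling by ratio: tent + sleeping bag + hammock + crampons + rain jacket for 839, with 3 kg left unused.
The 4 kg tied up in hammock is better spent on climbing harness — total rises to 934 (18 kg).
That's the maximum — no swap from here does better than 934.

934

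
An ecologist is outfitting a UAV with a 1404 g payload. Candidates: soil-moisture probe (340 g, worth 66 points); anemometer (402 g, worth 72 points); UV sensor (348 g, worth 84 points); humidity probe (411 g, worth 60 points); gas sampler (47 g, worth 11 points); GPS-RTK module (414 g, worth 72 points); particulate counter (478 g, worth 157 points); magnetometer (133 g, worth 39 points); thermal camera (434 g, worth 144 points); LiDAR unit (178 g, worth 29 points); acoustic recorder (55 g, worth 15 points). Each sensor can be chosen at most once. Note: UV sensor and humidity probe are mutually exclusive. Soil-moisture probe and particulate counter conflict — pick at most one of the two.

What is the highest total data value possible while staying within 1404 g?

424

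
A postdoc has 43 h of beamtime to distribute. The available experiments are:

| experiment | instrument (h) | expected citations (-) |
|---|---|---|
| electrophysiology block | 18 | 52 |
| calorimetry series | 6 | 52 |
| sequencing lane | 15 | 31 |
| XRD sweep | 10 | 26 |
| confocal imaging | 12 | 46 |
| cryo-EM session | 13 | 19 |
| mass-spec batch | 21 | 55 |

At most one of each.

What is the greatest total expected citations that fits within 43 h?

155

The ratio heuristic lands on electrophysiology block + calorimetry series + confocal imaging (150) but leaves 7 h idle.
Dropping electrophysiology block frees 18 h; slotting in sequencing lane + XRD sweep (25 h) lifts the total to 155 at 43 h.
Every other selection either busts 43 h or fails to beat 155.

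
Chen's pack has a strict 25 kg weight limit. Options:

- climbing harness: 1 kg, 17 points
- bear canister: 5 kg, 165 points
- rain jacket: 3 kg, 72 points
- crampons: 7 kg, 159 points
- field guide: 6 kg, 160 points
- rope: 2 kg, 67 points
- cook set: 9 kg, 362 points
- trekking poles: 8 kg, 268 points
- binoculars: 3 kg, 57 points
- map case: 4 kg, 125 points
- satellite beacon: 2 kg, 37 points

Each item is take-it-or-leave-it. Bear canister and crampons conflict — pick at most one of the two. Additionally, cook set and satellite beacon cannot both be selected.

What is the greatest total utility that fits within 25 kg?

By utility per kg: cook set 40.22, rope 33.50, trekking poles 33.50, bear canister 33.00 lead.
Climbing harness + bear canister + rope + cook set + trekking poles uses 25 of the 25 kg and totals 879.

879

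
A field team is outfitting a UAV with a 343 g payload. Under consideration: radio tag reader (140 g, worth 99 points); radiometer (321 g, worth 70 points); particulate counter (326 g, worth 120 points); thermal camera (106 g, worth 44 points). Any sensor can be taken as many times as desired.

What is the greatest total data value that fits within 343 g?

198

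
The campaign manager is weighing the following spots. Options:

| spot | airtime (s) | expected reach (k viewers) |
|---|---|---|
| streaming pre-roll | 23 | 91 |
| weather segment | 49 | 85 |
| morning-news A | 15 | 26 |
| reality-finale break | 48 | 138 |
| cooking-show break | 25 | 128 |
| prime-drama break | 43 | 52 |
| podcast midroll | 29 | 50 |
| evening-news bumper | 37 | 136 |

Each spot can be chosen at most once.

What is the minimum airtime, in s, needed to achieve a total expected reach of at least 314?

Need the lightest bundle worth ≥ 314.
streaming pre-roll + cooking-show break + evening-news bumper reaches 355 using 85 s.
Below 85 s the best achievable stays under 314.

85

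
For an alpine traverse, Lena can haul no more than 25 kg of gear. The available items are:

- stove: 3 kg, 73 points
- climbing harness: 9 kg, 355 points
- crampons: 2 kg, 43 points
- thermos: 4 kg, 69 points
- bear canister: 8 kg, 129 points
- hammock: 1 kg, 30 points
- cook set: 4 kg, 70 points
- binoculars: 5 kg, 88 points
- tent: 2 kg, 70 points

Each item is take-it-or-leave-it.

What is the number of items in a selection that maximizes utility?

Best achievable utility is 710.
One optimal bundle: stove + climbing harness + crampons + thermos + hammock + cook set + tent (25 kg).
Every optimal selection uses 7 items.

7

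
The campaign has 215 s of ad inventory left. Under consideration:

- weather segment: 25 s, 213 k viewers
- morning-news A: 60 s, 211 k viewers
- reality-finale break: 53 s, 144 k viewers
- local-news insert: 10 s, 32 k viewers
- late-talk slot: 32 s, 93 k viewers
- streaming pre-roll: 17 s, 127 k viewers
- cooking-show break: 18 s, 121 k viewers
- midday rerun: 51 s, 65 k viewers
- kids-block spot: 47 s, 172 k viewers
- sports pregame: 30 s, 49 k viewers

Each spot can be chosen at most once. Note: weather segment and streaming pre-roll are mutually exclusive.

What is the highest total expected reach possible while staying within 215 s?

893

Best packing: weather segment + morning-news A + reality-finale break + local-news insert + cooking-show break + kids-block spot — 213 s, 893 total.
Next best is weather segment + morning-news A + reality-finale break + cooking-show break + kids-block spot at 861 (203 s) — short by 32.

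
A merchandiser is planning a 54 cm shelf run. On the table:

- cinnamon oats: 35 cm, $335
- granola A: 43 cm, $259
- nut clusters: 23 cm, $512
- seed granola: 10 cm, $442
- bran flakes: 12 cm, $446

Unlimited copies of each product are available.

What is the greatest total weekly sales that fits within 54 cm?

By weekly sales per cm: seed granola 44.20, bran flakes 37.17, nut clusters 22.26 lead.
Greedy by ratio would take 5×seed granola: 50 cm used, total 2210.
Dropping 2×seed granola frees 20 cm; slotting in 2×bran flakes (24 cm) lifts the total to 2218 at 54 cm.
Nothing else within 54 cm beats 2218.

2218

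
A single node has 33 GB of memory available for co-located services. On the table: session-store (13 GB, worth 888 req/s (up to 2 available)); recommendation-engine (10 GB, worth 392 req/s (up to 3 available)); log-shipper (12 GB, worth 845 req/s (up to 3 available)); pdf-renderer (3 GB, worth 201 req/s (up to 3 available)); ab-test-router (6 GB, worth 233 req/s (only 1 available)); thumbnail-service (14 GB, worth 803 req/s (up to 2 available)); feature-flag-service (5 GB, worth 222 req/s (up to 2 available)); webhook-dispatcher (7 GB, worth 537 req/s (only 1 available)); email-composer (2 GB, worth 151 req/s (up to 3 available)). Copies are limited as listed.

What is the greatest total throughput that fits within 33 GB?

2378

Taking the top-ratio services first gives log-shipper + 2×pdf-renderer + webhook-dispatcher + 3×email-composer for 2237 (31 GB).
Replace 2×pdf-renderer and 2×email-composer with log-shipper: the trade gains 141 net, giving 2378 at 33 GB.
Every other selection either busts 33 GB or exceeds an availability limit or fails to beat 2378.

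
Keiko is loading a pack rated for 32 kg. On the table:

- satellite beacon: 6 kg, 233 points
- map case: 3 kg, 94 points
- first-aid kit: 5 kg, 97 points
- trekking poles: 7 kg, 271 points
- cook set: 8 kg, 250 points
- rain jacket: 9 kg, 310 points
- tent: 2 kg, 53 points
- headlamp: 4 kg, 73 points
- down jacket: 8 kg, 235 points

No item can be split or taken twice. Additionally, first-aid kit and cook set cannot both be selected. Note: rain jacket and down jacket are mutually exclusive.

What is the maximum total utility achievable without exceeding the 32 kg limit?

A density-first pass picks satellite beacon + map case + first-aid kit + trekking poles + rain jacket + tent — 1058 at 32 kg.
The 8 kg tied up in map case and first-aid kit is better spent on cook set — total rises to 1117 (32 kg).
An exhaustive check of the 512 subsets confirms 1117.

1117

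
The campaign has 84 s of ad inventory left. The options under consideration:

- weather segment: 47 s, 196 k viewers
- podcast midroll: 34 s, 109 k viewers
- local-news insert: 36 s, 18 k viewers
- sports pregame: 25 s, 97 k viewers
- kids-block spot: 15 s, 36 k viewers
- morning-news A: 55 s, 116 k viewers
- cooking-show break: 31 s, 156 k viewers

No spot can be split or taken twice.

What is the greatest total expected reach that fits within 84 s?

Best packing: weather segment + cooking-show break — 78 s, 352 total.
The closest alternative, weather segment + podcast midroll, reaches only 305.

352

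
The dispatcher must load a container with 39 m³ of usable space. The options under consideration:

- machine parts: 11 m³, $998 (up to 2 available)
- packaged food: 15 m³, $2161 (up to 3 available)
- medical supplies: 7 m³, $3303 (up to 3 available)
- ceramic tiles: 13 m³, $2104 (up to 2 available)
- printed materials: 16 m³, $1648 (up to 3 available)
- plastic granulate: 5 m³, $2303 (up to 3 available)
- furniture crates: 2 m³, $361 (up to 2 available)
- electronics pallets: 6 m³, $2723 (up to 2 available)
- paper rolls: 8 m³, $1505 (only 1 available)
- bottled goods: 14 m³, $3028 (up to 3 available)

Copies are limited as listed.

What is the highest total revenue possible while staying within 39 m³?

17658

Greedy by ratio would take 3×medical supplies + 3×plastic granulate + furniture crates: 38 m³ used, total 17179.
Dropping 2×plastic granulate and furniture crates frees 12 m³; slotting in 2×electronics pallets (12 m³) lifts the total to 17658 at 38 m³.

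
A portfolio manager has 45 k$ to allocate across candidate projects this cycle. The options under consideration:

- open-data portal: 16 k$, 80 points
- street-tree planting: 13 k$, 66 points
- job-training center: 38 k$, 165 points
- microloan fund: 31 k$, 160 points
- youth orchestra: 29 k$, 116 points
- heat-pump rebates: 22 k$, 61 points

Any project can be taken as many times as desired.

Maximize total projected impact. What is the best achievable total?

226

Ranking by ratio (projected impact/k$): microloan fund 5.16, street-tree planting 5.08, open-data portal 5.00.
Taking 2×open-data portal + street-tree planting: 45 k$ used, 226 in projected impact.
Every other selection either busts 45 k$ or fails to beat 226.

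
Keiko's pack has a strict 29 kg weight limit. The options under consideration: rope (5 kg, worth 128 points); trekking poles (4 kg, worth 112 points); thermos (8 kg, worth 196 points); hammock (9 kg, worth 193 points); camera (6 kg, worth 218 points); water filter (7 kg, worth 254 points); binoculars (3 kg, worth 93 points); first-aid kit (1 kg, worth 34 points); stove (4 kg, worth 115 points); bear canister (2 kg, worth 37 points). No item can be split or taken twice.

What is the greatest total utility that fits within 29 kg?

By utility per kg: camera 36.33, water filter 36.29, first-aid kit 34.00, binoculars 31.00 lead.
Taking the top-ratio items first gives trekking poles + camera + water filter + binoculars + first-aid kit + stove + bear canister for 863 (27 kg).
The 3 kg tied up in first-aid kit and bear canister is better spent on rope — total rises to 920 (29 kg).

920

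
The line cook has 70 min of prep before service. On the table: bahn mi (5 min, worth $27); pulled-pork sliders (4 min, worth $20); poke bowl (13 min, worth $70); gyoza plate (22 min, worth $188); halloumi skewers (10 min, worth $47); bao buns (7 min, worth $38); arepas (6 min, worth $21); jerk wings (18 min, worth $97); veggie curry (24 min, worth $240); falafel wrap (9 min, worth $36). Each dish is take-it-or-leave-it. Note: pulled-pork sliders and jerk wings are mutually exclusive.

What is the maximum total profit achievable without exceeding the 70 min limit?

556

Ranking by ratio (profit/min): veggie curry 10.00, gyoza plate 8.55, bao buns 5.43.
Taking the top-ratio dishes first gives bahn mi + pulled-pork sliders + gyoza plate + bao buns + arepas + veggie curry for 534 (68 min).
Dropping bahn mi and arepas frees 11 min; slotting in poke bowl (13 min) lifts the total to 556 at 70 min.
The closest alternative, bahn mi + gyoza plate + jerk wings + veggie curry, reaches only 552.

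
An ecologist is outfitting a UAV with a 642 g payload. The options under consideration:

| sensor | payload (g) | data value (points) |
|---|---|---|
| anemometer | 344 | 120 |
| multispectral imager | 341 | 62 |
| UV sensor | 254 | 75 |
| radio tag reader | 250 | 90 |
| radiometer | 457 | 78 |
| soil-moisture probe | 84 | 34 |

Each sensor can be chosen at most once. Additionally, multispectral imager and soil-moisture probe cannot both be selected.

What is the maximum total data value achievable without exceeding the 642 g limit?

Greedy by ratio would take UV sensor + radio tag reader + soil-moisture probe: 588 g used, total 199.
Replace UV sensor and soil-moisture probe with anemometer: the trade gains 11 net, giving 210 at 594 g.

210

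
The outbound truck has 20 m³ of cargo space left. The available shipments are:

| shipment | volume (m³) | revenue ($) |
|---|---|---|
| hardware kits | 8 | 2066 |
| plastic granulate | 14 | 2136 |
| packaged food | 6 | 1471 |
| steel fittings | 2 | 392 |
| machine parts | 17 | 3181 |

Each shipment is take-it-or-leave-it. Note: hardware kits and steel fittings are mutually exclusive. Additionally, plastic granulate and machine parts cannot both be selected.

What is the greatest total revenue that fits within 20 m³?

3607

Taking plastic granulate + packaged food: 20 m³ used, 3607 in revenue.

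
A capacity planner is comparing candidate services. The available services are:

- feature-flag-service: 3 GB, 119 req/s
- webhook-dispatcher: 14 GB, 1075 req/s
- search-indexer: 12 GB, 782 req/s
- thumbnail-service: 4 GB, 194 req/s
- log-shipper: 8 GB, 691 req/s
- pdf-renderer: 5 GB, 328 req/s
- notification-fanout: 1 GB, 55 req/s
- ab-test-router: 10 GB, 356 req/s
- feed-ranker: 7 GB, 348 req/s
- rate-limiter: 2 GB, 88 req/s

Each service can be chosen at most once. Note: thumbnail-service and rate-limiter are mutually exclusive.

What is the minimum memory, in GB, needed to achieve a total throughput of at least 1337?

Look for the lowest-memory combination reaching 1337.
webhook-dispatcher + pdf-renderer: 1403 throughput at 19 GB.
No combination under 19 GB hits 1337.

19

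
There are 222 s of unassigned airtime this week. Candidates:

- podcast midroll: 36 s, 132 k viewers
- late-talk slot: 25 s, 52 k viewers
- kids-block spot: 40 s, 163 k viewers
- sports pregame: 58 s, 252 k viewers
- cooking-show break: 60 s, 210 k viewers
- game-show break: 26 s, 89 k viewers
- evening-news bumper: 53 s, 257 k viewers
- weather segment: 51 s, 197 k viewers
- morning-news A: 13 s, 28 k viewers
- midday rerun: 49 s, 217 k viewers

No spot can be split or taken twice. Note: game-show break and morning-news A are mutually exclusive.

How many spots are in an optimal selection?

The maximum expected reach within 222 s is 947.
podcast midroll + sports pregame + game-show break + evening-news bumper + midday rerun hits 947 at 222 s.
All optima have 5 spots.

5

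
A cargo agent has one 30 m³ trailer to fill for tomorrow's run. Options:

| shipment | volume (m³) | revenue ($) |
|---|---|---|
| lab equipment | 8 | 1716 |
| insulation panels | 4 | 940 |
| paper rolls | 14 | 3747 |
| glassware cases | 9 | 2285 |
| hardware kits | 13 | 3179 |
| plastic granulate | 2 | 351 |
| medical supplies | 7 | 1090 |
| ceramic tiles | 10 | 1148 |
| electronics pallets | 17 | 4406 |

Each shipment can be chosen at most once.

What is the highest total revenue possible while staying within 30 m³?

7631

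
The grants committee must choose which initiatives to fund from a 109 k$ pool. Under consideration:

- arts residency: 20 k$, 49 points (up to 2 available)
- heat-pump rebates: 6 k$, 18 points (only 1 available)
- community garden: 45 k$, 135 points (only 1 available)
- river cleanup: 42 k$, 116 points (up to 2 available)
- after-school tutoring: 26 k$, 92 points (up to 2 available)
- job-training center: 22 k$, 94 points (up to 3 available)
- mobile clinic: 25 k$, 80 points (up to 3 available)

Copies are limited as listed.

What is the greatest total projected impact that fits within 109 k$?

398

Density check — job-training center 4.27, after-school tutoring 3.54, mobile clinic 3.20 are the best per k$.
Filling by ratio: heat-pump rebates + after-school tutoring + 3×job-training center for 392, with 11 k$ left unused.
The 32 k$ tied up in heat-pump rebates and after-school tutoring is better spent on river cleanup — total rises to 398 (108 k$).
Nothing else within 109 k$ beats 398.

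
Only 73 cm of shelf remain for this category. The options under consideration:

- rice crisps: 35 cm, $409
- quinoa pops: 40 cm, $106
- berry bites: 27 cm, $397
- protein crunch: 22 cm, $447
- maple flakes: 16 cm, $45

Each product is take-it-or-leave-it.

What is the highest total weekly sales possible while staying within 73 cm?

901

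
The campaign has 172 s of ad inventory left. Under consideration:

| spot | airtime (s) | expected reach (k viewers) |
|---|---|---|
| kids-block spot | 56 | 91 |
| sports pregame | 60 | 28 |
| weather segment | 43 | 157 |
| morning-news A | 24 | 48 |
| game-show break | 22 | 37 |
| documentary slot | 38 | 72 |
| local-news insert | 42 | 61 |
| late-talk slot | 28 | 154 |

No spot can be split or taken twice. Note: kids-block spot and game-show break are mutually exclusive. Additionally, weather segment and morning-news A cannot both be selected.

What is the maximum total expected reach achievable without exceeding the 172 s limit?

474

Kids-block spot + weather segment + documentary slot + late-talk slot uses 165 of the 172 s and totals 474.
Runner-up kids-block spot + weather segment + local-news insert + late-talk slot tops out at 463.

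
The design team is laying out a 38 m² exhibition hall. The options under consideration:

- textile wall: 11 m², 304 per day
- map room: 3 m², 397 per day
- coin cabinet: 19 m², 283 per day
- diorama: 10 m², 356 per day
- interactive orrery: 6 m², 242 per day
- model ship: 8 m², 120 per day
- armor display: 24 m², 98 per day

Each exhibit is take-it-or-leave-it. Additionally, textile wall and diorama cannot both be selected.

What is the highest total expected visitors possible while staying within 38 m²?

1278

Taking map room + coin cabinet + diorama + interactive orrery: 38 m² used, 1278 in expected visitors.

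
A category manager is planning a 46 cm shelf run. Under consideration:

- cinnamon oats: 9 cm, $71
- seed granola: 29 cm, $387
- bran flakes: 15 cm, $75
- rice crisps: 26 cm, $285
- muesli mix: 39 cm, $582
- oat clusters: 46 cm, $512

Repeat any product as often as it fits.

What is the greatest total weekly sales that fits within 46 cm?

Best packing: muesli mix — 39 cm, 582 total.
Nothing else within 46 cm beats 582.

582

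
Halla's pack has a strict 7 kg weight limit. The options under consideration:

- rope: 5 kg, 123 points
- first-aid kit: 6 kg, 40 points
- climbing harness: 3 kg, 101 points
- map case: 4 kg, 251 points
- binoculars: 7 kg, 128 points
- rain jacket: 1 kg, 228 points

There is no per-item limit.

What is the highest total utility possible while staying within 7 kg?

7×rain jacket uses 7 of the 7 kg and totals 1596.

1596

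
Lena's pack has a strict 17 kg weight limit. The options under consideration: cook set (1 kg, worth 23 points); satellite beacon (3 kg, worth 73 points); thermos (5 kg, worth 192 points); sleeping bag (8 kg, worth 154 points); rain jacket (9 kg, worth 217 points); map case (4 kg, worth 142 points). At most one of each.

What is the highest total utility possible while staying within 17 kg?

Density check — thermos 38.40, map case 35.50, satellite beacon 24.33 are the best per kg.
Greedy by ratio would take cook set + satellite beacon + thermos + map case: 13 kg used, total 430.
Dropping cook set and satellite beacon frees 4 kg; slotting in sleeping bag (8 kg) lifts the total to 488 at 17 kg.

488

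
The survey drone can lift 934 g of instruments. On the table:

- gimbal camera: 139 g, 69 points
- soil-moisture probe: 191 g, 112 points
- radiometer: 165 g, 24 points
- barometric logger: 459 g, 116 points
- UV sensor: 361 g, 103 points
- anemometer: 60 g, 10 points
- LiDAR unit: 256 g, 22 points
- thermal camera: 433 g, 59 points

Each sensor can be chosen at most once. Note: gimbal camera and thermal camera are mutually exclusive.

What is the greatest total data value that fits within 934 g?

318

Gimbal camera + soil-moisture probe + radiometer + UV sensor + anemometer uses 916 of the 934 g and totals 318.
The spare 18 g is too small for any remaining sensor, and no feasible exchange beats 318.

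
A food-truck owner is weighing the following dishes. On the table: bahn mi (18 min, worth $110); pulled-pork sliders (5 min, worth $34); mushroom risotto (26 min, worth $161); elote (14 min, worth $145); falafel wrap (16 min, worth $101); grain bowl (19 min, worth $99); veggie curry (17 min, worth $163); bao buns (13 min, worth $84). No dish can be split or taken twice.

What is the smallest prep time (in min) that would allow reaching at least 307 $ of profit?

31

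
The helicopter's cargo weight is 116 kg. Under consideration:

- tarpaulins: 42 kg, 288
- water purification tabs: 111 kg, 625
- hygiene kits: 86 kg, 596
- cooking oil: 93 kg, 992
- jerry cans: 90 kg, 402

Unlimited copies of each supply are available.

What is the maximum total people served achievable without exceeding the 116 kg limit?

Density check — cooking oil 10.67, hygiene kits 6.93, tarpaulins 6.86 are the best per kg.
The ratio ordering already packs tightly: cooking oil, 93 kg, 992.
Nothing else within 116 kg beats 992.

992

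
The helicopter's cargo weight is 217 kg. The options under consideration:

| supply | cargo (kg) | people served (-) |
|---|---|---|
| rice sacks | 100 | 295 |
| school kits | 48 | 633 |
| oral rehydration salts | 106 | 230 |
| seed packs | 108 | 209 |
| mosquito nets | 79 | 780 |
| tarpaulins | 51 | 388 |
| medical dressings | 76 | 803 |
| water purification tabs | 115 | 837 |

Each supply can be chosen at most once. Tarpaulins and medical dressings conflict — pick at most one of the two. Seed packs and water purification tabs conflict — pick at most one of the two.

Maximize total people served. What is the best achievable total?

2216

Taking school kits + mosquito nets + medical dressings: 203 kg used, 2216 in people served.
Every other selection either busts 217 kg or breaks a pairing rule or fails to beat 2216.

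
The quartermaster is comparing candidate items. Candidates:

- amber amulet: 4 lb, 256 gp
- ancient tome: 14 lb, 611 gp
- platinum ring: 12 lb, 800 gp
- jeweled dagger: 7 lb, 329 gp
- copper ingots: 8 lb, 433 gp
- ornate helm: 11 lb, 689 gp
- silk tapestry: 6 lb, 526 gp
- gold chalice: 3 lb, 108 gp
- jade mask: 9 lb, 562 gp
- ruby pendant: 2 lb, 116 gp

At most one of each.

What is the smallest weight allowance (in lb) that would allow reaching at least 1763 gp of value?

Look for the lowest-weight combination reaching 1763.
Taking ornate helm + silk tapestry + jade mask gives 1777 (≥ 1763) for 26 lb.
Any bundle with less than 26 lb falls short of 1763.

26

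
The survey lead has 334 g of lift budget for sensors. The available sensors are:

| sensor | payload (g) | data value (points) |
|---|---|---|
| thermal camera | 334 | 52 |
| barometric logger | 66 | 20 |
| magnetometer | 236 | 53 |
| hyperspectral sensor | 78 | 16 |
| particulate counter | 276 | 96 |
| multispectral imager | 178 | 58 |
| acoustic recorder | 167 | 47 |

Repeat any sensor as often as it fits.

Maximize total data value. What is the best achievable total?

A density-first pass picks particulate counter — 96 at 276 g.
Dropping particulate counter frees 276 g; slotting in 5×barometric logger (330 g) lifts the total to 100 at 330 g.

100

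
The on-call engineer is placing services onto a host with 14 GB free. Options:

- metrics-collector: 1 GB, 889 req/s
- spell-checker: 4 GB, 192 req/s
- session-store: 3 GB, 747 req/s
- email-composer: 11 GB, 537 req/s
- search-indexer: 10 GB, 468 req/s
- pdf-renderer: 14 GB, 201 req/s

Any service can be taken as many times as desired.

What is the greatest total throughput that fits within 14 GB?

12446

The ratio ordering already packs tightly: 14×metrics-collector, 14 GB, 12446.
That's the maximum — no swap from here does better than 12446.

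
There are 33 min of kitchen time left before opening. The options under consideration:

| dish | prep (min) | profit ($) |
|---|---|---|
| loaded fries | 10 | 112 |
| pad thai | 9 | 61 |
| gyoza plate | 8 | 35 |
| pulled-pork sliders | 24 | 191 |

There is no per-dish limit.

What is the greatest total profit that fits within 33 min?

Taking 3×loaded fries: 30 min used, 336 in profit.
No other feasible combination exceeds 336.

336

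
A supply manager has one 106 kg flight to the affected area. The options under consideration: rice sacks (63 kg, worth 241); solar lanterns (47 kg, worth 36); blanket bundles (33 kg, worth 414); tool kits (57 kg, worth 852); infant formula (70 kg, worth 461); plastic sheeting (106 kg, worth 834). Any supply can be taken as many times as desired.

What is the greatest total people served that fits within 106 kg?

By people served per kg: tool kits 14.95, blanket bundles 12.55, plastic sheeting 7.87 lead.
Best packing: blanket bundles + tool kits — 90 kg, 1266 total.

1266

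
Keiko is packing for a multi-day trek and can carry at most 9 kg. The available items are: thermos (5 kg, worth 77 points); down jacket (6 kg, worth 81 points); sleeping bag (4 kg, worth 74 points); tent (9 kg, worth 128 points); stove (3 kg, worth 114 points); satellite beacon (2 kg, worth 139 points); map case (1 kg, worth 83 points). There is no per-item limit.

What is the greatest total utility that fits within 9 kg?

747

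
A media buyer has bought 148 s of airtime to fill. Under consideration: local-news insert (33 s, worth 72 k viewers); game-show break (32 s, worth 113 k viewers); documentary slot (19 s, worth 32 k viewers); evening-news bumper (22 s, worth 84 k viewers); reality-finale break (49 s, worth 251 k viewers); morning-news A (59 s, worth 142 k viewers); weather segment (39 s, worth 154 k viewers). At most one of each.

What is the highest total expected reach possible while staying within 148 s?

Game-show break + evening-news bumper + reality-finale break + weather segment uses 142 of the 148 s and totals 602.

602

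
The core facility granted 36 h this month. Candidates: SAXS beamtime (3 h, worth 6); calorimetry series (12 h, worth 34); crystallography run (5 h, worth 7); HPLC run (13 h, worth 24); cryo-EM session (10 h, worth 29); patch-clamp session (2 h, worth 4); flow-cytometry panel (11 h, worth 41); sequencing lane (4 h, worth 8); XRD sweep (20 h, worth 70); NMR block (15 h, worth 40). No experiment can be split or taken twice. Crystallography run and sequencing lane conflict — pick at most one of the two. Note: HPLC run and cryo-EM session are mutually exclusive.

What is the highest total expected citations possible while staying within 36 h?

By expected citations per h: flow-cytometry panel 3.73, XRD sweep 3.50, cryo-EM session 2.90 lead.
SAXS beamtime + patch-clamp session + flow-cytometry panel + XRD sweep uses 36 of the 36 h and totals 121.
Runner-up flow-cytometry panel + sequencing lane + XRD sweep tops out at 119.

121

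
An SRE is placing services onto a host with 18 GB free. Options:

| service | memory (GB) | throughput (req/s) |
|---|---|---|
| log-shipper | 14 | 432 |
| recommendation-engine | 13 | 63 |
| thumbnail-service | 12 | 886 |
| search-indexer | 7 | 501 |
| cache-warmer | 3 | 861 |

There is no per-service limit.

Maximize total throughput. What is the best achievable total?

Best packing: 6×cache-warmer — 18 GB, 5166 total.

5166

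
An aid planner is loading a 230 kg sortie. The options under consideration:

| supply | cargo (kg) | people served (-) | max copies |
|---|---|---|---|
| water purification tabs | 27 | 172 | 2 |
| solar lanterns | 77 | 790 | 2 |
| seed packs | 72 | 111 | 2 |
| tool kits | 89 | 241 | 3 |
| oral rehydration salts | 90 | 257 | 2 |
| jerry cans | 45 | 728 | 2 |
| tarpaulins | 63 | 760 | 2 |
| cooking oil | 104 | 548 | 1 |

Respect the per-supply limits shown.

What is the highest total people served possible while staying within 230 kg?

Density check — jerry cans 16.18, tarpaulins 12.06, solar lanterns 10.26 are the best per kg.
Greedy by ratio would take 2×jerry cans + 2×tarpaulins: 216 kg used, total 2976.
Dropping tarpaulins frees 63 kg; slotting in solar lanterns (77 kg) lifts the total to 3006 at 230 kg.
Every other selection either busts 230 kg or exceeds an availability limit or fails to beat 3006.

3006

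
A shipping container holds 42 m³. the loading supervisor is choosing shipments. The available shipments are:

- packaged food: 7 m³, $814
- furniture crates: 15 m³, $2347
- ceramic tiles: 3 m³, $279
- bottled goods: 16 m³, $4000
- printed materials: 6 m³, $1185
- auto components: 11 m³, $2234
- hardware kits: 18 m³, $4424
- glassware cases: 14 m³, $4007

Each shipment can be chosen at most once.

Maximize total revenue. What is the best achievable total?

Bottled goods + auto components + glassware cases uses 41 of the 42 m³ and totals 10241.
An exhaustive check of the 256 subsets confirms 10241.

10241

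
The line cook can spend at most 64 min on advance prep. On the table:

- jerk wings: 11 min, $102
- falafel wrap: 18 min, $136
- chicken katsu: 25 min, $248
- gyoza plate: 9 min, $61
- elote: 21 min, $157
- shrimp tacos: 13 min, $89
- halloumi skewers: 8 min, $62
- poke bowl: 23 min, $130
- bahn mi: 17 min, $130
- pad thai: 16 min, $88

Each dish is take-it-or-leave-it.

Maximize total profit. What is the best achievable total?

A density-first pass picks jerk wings + chicken katsu + halloumi skewers + bahn mi — 542 at 61 min.
Replace bahn mi with falafel wrap: the trade gains 6 net, giving 548 at 62 min.

548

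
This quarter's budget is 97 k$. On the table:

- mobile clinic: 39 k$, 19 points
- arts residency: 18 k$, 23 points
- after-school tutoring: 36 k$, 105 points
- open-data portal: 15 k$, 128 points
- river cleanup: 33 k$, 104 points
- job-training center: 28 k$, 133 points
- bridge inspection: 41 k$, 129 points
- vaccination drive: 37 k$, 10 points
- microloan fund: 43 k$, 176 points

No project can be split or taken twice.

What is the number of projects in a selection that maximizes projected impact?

The maximum projected impact within 97 k$ is 437.
open-data portal + job-training center + microloan fund hits 437 at 86 k$.
All optima have 3 projects.

3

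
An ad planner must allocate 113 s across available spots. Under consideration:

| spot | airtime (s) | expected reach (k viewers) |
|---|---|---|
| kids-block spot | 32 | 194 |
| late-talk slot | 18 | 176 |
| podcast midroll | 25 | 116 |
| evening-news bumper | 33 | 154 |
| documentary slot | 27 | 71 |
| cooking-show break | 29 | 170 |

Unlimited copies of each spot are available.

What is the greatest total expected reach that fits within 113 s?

Density check — late-talk slot 9.78, kids-block spot 6.06, cooking-show break 5.86 are the best per s.
6×late-talk slot uses 108 of the 113 s and totals 1056.
Nothing else within 113 s beats 1056.

1056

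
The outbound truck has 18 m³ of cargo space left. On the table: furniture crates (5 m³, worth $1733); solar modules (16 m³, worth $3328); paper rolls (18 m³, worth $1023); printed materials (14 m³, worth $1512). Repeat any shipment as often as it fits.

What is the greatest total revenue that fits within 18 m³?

5199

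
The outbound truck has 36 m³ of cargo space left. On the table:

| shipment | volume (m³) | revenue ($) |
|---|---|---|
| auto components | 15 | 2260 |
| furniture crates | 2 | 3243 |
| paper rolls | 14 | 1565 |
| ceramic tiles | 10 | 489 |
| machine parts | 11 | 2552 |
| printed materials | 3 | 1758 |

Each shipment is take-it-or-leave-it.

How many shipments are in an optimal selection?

4

Optimal total is 9813.
auto components + furniture crates + machine parts + printed materials hits 9813 at 31 m³.
Every optimal selection uses 4 shipments.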